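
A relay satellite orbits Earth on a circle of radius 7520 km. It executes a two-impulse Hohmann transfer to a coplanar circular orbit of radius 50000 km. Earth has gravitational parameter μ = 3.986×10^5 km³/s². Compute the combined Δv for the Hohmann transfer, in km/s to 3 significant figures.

Δv = 3.70 km/s

The Hohmann ellipse has a_t = (r₁ + r₂)/2 = 28760 km.
At r₁ the circular-orbit speed is v₁ = √(μ/r₁) = 7.2805 km/s.
Transfer-orbit speed at r₁ (vis-viva equation): v_p = √[μ(2/r₁ − 1/a_t)] = 9.5995 km/s.
First burn Δv₁ = |v_p − v₁| = 2.319 km/s.
Circular speed at r₂: v₂ = √(μ/r₂) = 2.8235 km/s.
Transfer-orbit speed at r₂: v_a = √[μ(2/r₂ − 1/a_t)] = 1.4438 km/s.
Second burn Δv₂ = |v₂ − v_a| = 1.380 km/s.
Total Δv = Δv₁ + Δv₂ = 3.699 km/s.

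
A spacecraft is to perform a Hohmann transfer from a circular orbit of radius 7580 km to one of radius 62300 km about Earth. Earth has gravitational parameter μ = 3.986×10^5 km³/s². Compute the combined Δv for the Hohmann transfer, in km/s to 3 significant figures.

The Hohmann ellipse has a_t = (r₁ + r₂)/2 = 34940 km.
At r₁ the circular-orbit speed is v₁ = √(μ/r₁) = 7.25160 km/s.
Transfer-orbit speed at r₁ (vis-viva equation): v_p = √[μ(2/r₁ − 1/a_t)] = 9.68315 km/s.
First burn Δv₁ = |v_p − v₁| = 2.432 km/s.
At r₂, v₂ = √(μ/r₂) = 2.529 km/s.
Transfer-orbit speed at r₂: v_a = √[μ(2/r₂ − 1/a_t)] = 1.178 km/s.
Second burn Δv₂ = |v₂ − v_a| = 1.351 km/s.
Δv = Δv₁ + Δv₂ = 2.432 + 1.351 = 3.783 km/s.

Δv = 3.78 km/s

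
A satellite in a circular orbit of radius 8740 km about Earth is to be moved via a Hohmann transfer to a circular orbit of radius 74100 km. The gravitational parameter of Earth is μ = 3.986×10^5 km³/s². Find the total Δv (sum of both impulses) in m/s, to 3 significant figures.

The Hohmann ellipse has a_t = (r₁ + r₂)/2 = 41420 km.
At r₁ the circular-orbit speed is v₁ = √(μ/r₁) = 6.7533 km/s.
On the transfer ellipse at r₁, vis-viva gives v_p = √[μ(2/r₁ − 1/a_t)] = 9.0327 km/s.
First burn Δv₁ = |v_p − v₁| = 2.279 km/s.
At r₂, v₂ = √(μ/r₂) = 2.319 km/s.
Transfer-orbit speed at r₂: v_a = √[μ(2/r₂ − 1/a_t)] = 1.065 km/s.
Second burn Δv₂ = |v₂ − v_a| = 1.254 km/s.
Δv = Δv₁ + Δv₂ = 2.279 + 1.254 = 3.533 km/s.

Δv = 3530 m/s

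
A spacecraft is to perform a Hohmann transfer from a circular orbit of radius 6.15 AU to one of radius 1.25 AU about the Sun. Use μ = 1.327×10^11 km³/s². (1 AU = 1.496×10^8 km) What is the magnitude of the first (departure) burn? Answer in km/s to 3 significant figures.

In km: r₁ = 6.15 × 1.496×10^8 = 9.2004×10^8 km; r₂ = 1.25 × 1.496×10^8 = 1.870×10^8 km.
The Hohmann ellipse has a_t = (r₁ + r₂)/2 = 5.5352×10^8 km.
On the circular orbit at r = 9.2004×10^8 km, v_c = √(μ/r) = 12.0097 km/s.
Transfer-orbit speed at the same r (vis-viva, a = a_t): v_t = √[μ(2/r − 1/a_t)] = 6.98050 km/s.
Δv₁ = |v_t − v_c| = |6.98050 − 12.0097| = 5.029 km/s.

Δv₁ = 5.03 km/s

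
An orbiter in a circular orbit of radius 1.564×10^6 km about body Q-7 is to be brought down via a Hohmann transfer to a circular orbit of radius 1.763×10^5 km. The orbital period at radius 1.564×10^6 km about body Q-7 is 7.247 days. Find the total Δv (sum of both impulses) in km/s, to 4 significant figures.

Δv = 24.55 km/s

From Kepler's third law T² = 4π²r³/μ at r = 1.564×10^6 km, T = 7.247 days = 7.247 × 86400 s = 6.261408×10^5 s: μ = 4π²r³/T² = 3.85235×10^8 km³/s².
Transfer-ellipse semi-major axis a_t = (r₁ + r₂)/2 = (1.564×10^6 + 1.763×10^5)/2 = 8.7015×10^5 km.
Circular speed at r₁: v₁ = √(μ/r₁) = √(3.85235×10^8/1.564×10^6) = 15.694 km/s.
Transfer-orbit speed at r₁ (vis-viva equation): v_a = √[μ(2/r₁ − 1/a_t)] = 7.0644 km/s.
First burn Δv₁ = |v_a − v₁| = 8.630 km/s.
At r₂, v₂ = √(μ/r₂) = 46.75 km/s.
Transfer-orbit speed at r₂: v_p = √[μ(2/r₂ − 1/a_t)] = 62.67 km/s.
Second burn Δv₂ = |v₂ − v_p| = 15.92 km/s.
Δv = Δv₁ + Δv₂ = 8.630 + 15.92 = 24.55 km/s.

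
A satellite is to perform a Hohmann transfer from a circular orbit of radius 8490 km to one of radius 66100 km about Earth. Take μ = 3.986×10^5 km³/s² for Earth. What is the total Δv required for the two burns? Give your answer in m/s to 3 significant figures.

Δv = 3550 m/s

Transfer-ellipse semi-major axis a_t = (r₁ + r₂)/2 = (8490 + 66100)/2 = 37295 km.
At r₁ the circular-orbit speed is v₁ = √(μ/r₁) = 6.852 km/s.
Transfer-orbit speed at r₁ (vis-viva equation): v_p = √[μ(2/r₁ − 1/a_t)] = 9.122 km/s.
First burn Δv₁ = |v_p − v₁| = 2.270 km/s.
Circular speed at r₂: v₂ = √(μ/r₂) = 2.456 km/s.
Transfer-orbit speed at r₂: v_a = √[μ(2/r₂ − 1/a_t)] = 1.172 km/s.
Second burn Δv₂ = |v₂ − v_a| = 1.284 km/s.
Δv = Δv₁ + Δv₂ = 2.270 + 1.284 = 3.554 km/s.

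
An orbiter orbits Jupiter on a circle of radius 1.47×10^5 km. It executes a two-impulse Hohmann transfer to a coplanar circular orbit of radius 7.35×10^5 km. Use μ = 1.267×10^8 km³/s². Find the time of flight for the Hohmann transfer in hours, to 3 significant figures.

Transfer-ellipse semi-major axis a_t = (r₁ + r₂)/2 = (1.470×10^5 + 7.350×10^5)/2 = 4.410×10^5 km.
Half the transfer-orbit period gives t = π√(a_t³/μ) = 81740 s.
Converting: 81740 s ÷ 3600 s/hour = 22.7 hours.

t = 22.7 hours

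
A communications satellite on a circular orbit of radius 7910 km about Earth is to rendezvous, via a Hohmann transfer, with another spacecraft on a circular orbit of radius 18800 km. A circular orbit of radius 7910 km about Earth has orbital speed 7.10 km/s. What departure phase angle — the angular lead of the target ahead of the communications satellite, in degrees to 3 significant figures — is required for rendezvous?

From the circular-orbit relation v² = μ/r at r = 7910 km: μ = v²r = (7.10)² × 7910 = 3.98743×10^5 km³/s².
The Hohmann ellipse has a_t = (r₁ + r₂)/2 = 13355 km.
Transfer time t = π√(a_t³/μ) = 7678 s.
The target's mean motion on its circular orbit is ω₂ = √(μ/r₂³) = 2.450×10^-4 rad/s.
Angle swept by the target during transfer: ω₂·t = 1.881 rad = 107.8°.
The communications satellite traverses 180° on the transfer ellipse, so the target must lead by 180° − 107.8° = 72.2°.

φ = 72.2°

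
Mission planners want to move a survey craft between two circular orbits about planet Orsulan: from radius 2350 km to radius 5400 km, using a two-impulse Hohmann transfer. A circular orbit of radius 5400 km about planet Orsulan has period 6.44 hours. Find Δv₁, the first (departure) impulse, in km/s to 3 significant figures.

Δv₁ = 0.400 km/s

From Kepler's third law T² = 4π²r³/μ at r = 5400 km, T = 6.44 hours = 6.44 × 3600 s = 23184 s: μ = 4π²r³/T² = 11565.5 km³/s².
Semi-major axis of the transfer orbit: a_t = (2350 + 5400)/2 = 3875 km.
Circular speed at r = 2350 km: v_c = √(μ/r) = 2.2184 km/s.
Vis-viva on the transfer ellipse at r = 2350 km gives v_t = √[μ(2/r − 1/a_t)] = 2.6188 km/s.
Δv₁ = |v_t − v_c| = |2.6188 − 2.2184| = 0.4004 km/s.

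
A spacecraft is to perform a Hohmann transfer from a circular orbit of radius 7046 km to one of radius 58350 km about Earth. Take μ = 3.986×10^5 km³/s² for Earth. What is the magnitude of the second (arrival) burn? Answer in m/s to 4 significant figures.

The Hohmann ellipse has a_t = (r₁ + r₂)/2 = 32698 km.
On the circular orbit at r = 58350 km, v_c = √(μ/r) = 2.6137 km/s.
Vis-viva on the transfer ellipse at r = 58350 km gives v_t = √[μ(2/r − 1/a_t)] = 1.2133 km/s.
Δv₂ = |v_t − v_c| = |1.2133 − 2.6137| = 1.400 km/s.

Δv₂ = 1400 m/s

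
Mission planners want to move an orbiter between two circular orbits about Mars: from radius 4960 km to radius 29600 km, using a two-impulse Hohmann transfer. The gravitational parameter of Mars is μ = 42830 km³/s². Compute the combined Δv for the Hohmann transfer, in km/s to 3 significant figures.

Transfer-ellipse semi-major axis a_t = (r₁ + r₂)/2 = (4960 + 29600)/2 = 17280 km.
At r₁ the circular-orbit speed is v₁ = √(μ/r₁) = 2.9386 km/s.
Transfer-orbit speed at r₁ (vis-viva equation): v_p = √[μ(2/r₁ − 1/a_t)] = 3.8460 km/s.
First burn Δv₁ = |v_p − v₁| = 0.9074 km/s.
Circular speed at r₂: v₂ = √(μ/r₂) = 1.2029 km/s.
Transfer-orbit speed at r₂: v_a = √[μ(2/r₂ − 1/a_t)] = 0.64446 km/s.
Second burn Δv₂ = |v₂ − v_a| = 0.5584 km/s.
Total Δv = Δv₁ + Δv₂ = 1.466 km/s.

Δv = 1.47 km/s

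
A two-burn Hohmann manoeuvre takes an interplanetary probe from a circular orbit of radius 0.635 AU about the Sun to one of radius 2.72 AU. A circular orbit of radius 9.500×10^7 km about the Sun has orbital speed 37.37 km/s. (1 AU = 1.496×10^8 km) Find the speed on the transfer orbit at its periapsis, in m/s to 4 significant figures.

v = 47590 m/s

From the circular-orbit relation v² = μ/r at r = 9.500×10^7 km: μ = v²r = (37.37)² × 9.500×10^7 = 1.32669×10^11 km³/s².
In km: r₁ = 0.635 × 1.496×10^8 = 9.4996×10^7 km; r₂ = 2.72 × 1.496×10^8 = 4.06912×10^8 km.
Semi-major axis of the transfer orbit: a_t = (9.4996×10^7 + 4.06912×10^8)/2 = 2.50954×10^8 km.
At periapsis, r = 9.4996×10^7 km.
Vis-viva: v = √[μ(2/r − 1/a_t)] = √[1.32669×10^11 × (2/9.4996×10^7 − 1/2.50954×10^8)] = 47.59 km/s.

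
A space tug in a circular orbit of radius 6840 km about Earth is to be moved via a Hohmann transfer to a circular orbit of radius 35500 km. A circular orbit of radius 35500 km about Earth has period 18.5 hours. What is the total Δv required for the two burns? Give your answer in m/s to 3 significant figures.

From Kepler's third law T² = 4π²r³/μ at r = 35500 km, T = 18.5 hours = 18.5 × 3600 s = 66600 s: μ = 4π²r³/T² = 3.98195×10^5 km³/s².
Semi-major axis of the transfer orbit: a_t = (6840 + 35500)/2 = 21170 km.
Circular speed at r₁: v₁ = √(μ/r₁) = √(3.98195×10^5/6840) = 7.6299 km/s.
On the transfer ellipse at r₁, v² = μ(2/r − 1/a) gives v_p = √[μ(2/r₁ − 1/a_t)] = 9.8804 km/s.
First burn Δv₁ = |v_p − v₁| = 2.2505 km/s.
At r₂, v₂ = √(μ/r₂) = 3.3491 km/s.
Transfer-orbit speed at r₂: v_a = √[μ(2/r₂ − 1/a_t)] = 1.9037 km/s.
Second burn Δv₂ = |v₂ − v_a| = 1.4454 km/s.
Δv = Δv₁ + Δv₂ = 2.2505 + 1.4454 = 3.696 km/s.

Δv = 3700 m/s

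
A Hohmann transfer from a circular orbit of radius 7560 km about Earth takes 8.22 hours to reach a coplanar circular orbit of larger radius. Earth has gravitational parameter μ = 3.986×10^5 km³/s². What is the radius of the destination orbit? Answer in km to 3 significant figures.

Transfer time t = 8.22 hours = 29592 s, and t = π√(a_t³/μ).
So a_t = (μ t²/π²)^(1/3) = (3.986×10^5 × (29592)² / π²)^(1/3) = 32824 km.
Since a_t = (r₁ + r₂)/2, r₂ = 2a_t − r₁ = 2×32824 − 7560 = 58088 km.

r₂ = 58100 km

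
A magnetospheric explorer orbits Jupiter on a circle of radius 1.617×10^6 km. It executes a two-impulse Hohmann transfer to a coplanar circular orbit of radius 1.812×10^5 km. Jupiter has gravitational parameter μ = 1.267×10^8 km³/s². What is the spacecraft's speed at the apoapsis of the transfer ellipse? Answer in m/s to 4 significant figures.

v = 3974 m/s

Transfer-ellipse semi-major axis a_t = (r₁ + r₂)/2 = (1.617×10^6 + 1.812×10^5)/2 = 8.991×10^5 km.
The apoapsis of the transfer ellipse is at r = 1.617×10^6 km.
From the vis-viva equation, v = √[μ(2/r − 1/a_t)] = 3.974 km/s.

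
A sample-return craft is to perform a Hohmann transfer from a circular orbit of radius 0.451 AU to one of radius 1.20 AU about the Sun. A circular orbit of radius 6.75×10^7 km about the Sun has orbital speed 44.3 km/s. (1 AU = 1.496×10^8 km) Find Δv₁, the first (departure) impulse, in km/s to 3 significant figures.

From the circular-orbit relation v² = μ/r at r = 6.75×10^7 km: μ = v²r = (44.3)² × 6.75×10^7 = 1.32468×10^11 km³/s².
In km: r₁ = 0.451 × 1.496×10^8 = 6.74696×10^7 km; r₂ = 1.20 × 1.496×10^8 = 1.7952×10^8 km.
The Hohmann ellipse has a_t = (r₁ + r₂)/2 = 1.234948×10^8 km.
Circular speed at r = 6.74696×10^7 km: v_c = √(μ/r) = 44.310 km/s.
Transfer-orbit speed at the same r (vis-viva, a = a_t): v_t = √[μ(2/r − 1/a_t)] = 53.424 km/s.
Δv₁ = |v_t − v_c| = |53.424 − 44.310| = 9.114 km/s.

Δv₁ = 9.11 km/s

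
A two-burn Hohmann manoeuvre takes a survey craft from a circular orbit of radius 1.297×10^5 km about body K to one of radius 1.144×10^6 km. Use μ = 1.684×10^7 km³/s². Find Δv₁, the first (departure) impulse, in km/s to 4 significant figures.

Δv₁ = 3.877 km/s

Semi-major axis of the transfer orbit: a_t = (1.297×10^5 + 1.144×10^6)/2 = 6.3685×10^5 km.
On the circular orbit at r = 1.297×10^5 km, v_c = √(μ/r) = 11.395 km/s.
Transfer-orbit speed at the same r (vis-viva, a = a_t): v_t = √[μ(2/r − 1/a_t)] = 15.272 km/s.
Δv₁ = |v_t − v_c| = |15.272 − 11.395| = 3.877 km/s.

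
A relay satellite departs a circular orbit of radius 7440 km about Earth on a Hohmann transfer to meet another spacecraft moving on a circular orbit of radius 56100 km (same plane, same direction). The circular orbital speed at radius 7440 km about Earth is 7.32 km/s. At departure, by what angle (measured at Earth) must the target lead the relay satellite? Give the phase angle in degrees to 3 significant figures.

From the circular-orbit relation v² = μ/r at r = 7440 km: μ = v²r = (7.32)² × 7440 = 3.98653×10^5 km³/s².
Transfer-ellipse semi-major axis a_t = (r₁ + r₂)/2 = (7440 + 56100)/2 = 31770 km.
The half-period of the transfer ellipse is t = π√(a_t³/μ) = 28176 s.
Target angular speed ω₂ = √(μ/r₂³) = 4.7517×10^-5 rad/s.
Angle swept by the target during transfer: ω₂·t = 1.3388 rad = 76.71°.
The relay satellite traverses 180° on the transfer ellipse, so the target must lead by 180° − 76.71° = 103°.

φ = 103°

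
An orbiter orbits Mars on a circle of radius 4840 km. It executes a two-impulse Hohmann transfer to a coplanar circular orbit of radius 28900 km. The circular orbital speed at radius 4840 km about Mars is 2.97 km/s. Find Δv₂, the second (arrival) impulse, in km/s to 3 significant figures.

Δv₂ = 0.564 km/s

From the circular-orbit relation v² = μ/r at r = 4840 km: μ = v²r = (2.97)² × 4840 = 42693.2 km³/s².
Semi-major axis of the transfer orbit: a_t = (4840 + 28900)/2 = 16870 km.
On the circular orbit at r = 28900 km, v_c = √(μ/r) = 1.2154 km/s.
Vis-viva on the transfer ellipse at r = 28900 km gives v_t = √[μ(2/r − 1/a_t)] = 0.65102 km/s.
Δv₂ = |v_t − v_c| = |0.65102 − 1.2154| = 0.5644 km/s.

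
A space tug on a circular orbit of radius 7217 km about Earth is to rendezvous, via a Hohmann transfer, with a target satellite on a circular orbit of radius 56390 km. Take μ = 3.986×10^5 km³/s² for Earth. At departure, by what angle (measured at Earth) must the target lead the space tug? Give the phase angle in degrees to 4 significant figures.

Transfer-ellipse semi-major axis a_t = (r₁ + r₂)/2 = (7217 + 56390)/2 = 31803.5 km.
Transfer time t = π√(a_t³/μ) = 28220 s.
The target's mean motion on its circular orbit is ω₂ = √(μ/r₂³) = 4.715×10^-5 rad/s.
Angle swept by the target during transfer: ω₂·t = 1.3306 rad = 76.24°.
Arrival is 180° from departure on the ellipse, so φ = 180° − 76.24° = 103.8°.

φ = 103.8°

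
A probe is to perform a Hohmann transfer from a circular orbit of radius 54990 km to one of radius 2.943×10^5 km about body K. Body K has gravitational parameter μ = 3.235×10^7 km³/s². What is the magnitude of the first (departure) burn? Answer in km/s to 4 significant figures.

Δv₁ = 7.231 km/s

The Hohmann ellipse has a_t = (r₁ + r₂)/2 = 1.74645×10^5 km.
Circular speed at r = 54990 km: v_c = √(μ/r) = 24.255 km/s.
Transfer-orbit speed at the same r (vis-viva, a = a_t): v_t = √[μ(2/r − 1/a_t)] = 31.486 km/s.
Δv₁ = |v_t − v_c| = |31.486 − 24.255| = 7.231 km/s.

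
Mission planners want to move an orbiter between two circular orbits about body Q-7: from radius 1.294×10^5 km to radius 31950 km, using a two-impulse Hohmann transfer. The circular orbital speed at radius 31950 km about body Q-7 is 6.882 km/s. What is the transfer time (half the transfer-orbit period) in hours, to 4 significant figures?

From the circular-orbit relation v² = μ/r at r = 31950 km: μ = v²r = (6.882)² × 31950 = 1.51321×10^6 km³/s².
Transfer-ellipse semi-major axis a_t = (r₁ + r₂)/2 = (1.294×10^5 + 31950)/2 = 80675 km.
By Kepler's third law the transfer-orbit period is T = 2π√(a_t³/μ), so t = T/2 = 58520 s.
Converting: 58520 s ÷ 3600 s/hour = 16.26 hours.

t = 16.26 hours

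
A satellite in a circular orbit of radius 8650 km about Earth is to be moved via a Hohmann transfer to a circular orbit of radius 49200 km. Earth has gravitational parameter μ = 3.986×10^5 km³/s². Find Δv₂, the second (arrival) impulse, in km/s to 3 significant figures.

Δv₂ = 1.29 km/s

Transfer-ellipse semi-major axis a_t = (r₁ + r₂)/2 = (8650 + 49200)/2 = 28925 km.
Circular speed at r = 49200 km: v_c = √(μ/r) = 2.8463 km/s.
Transfer-orbit speed at the same r (vis-viva, a = a_t): v_t = √[μ(2/r − 1/a_t)] = 1.5565 km/s.
Δv₂ = |v_t − v_c| = |1.5565 − 2.8463| = 1.290 km/s.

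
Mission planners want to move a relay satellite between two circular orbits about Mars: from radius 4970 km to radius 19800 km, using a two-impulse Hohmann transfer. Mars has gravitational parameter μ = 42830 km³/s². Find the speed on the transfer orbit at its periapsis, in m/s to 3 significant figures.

v = 3710 m/s

Transfer-ellipse semi-major axis a_t = (r₁ + r₂)/2 = (4970 + 19800)/2 = 12385 km.
At periapsis, r = 4970 km.
Applying v² = μ(2/r − 1/a_t): v = 3.712 km/s.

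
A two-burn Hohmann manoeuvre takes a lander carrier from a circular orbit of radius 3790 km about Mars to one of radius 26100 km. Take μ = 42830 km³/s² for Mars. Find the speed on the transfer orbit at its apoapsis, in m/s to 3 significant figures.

Semi-major axis of the transfer orbit: a_t = (3790 + 26100)/2 = 14945 km.
The apoapsis of the transfer ellipse is at r = 26100 km.
Applying v² = μ(2/r − 1/a_t): v = 0.6451 km/s.

v = 645 m/s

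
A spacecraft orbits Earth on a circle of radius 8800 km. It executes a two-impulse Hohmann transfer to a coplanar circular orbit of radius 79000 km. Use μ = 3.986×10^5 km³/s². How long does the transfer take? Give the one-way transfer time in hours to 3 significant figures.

t = 12.7 hours

The Hohmann ellipse has a_t = (r₁ + r₂)/2 = 43900 km.
Transfer time t = π√(a_t³/μ) = π√((43900)³ / 3.986×10^5) = 45770 s.
Converting: 45770 s ÷ 3600 s/hour = 12.7 hours.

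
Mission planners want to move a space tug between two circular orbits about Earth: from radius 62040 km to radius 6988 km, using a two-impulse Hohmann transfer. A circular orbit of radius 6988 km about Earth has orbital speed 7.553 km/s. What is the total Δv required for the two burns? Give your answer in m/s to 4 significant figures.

From the circular-orbit relation v² = μ/r at r = 6988 km: μ = v²r = (7.553)² × 6988 = 3.98650×10^5 km³/s².
Semi-major axis of the transfer orbit: a_t = (62040 + 6988)/2 = 34514 km.
Circular speed at r₁: v₁ = √(μ/r₁) = √(3.98650×10^5/62040) = 2.5349 km/s.
Transfer-orbit speed at r₁ (vis-viva equation): v_a = √[μ(2/r₁ − 1/a_t)] = 1.1406 km/s.
First burn Δv₁ = |v_a − v₁| = 1.3943 km/s.
Circular speed at r₂: v₂ = √(μ/r₂) = 7.55300 km/s.
Transfer-orbit speed at r₂: v_p = √[μ(2/r₂ − 1/a_t)] = 10.1265 km/s.
Second burn Δv₂ = |v₂ − v_p| = 2.5735 km/s.
Δv = Δv₁ + Δv₂ = 1.3943 + 2.5735 = 3.968 km/s.

Δv = 3968 m/s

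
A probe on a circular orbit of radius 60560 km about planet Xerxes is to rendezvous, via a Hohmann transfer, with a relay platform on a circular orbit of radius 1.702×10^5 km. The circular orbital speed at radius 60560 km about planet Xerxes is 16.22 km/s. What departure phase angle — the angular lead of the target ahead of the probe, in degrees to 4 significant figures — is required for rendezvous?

φ = 79.53°

From the circular-orbit relation v² = μ/r at r = 60560 km: μ = v²r = (16.22)² × 60560 = 1.59326×10^7 km³/s².
Semi-major axis of the transfer orbit: a_t = (60560 + 1.702×10^5)/2 = 1.1538×10^5 km.
Transfer time t = π√(a_t³/μ) = 30846 s.
Target angular speed ω₂ = √(μ/r₂³) = 5.6847×10^-5 rad/s.
Angle swept by the target during transfer: ω₂·t = 1.7535 rad = 100.47°.
The probe traverses 180° on the transfer ellipse, so the target must lead by 180° − 100.47° = 79.53°.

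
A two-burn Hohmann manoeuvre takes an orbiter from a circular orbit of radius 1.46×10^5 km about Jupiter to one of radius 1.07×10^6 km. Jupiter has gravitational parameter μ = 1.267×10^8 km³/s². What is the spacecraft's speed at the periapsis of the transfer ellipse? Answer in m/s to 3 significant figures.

The Hohmann ellipse has a_t = (r₁ + r₂)/2 = 6.080×10^5 km.
The periapsis of the transfer ellipse is at r = 1.460×10^5 km.
From the vis-viva equation, v = √[μ(2/r − 1/a_t)] = 39.08 km/s.

v = 39100 m/s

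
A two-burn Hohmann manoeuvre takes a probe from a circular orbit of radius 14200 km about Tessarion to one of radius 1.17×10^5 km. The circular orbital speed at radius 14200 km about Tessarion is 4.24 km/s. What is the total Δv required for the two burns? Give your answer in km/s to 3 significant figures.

From the circular-orbit relation v² = μ/r at r = 14200 km: μ = v²r = (4.24)² × 14200 = 2.55282×10^5 km³/s².
The Hohmann ellipse has a_t = (r₁ + r₂)/2 = 65600 km.
At r₁ the circular-orbit speed is v₁ = √(μ/r₁) = 4.240 km/s.
Transfer-orbit speed at r₁ (v² = μ(2/r − 1/a)): v_p = √[μ(2/r₁ − 1/a_t)] = 5.662 km/s.
First burn Δv₁ = |v_p − v₁| = 1.422 km/s.
Circular speed at r₂: v₂ = √(μ/r₂) = 1.4771 km/s.
Transfer-orbit speed at r₂: v_a = √[μ(2/r₂ − 1/a_t)] = 0.68724 km/s.
Second burn Δv₂ = |v₂ − v_a| = 0.7899 km/s.
Total Δv = Δv₁ + Δv₂ = 2.212 km/s.

Δv = 2.21 km/s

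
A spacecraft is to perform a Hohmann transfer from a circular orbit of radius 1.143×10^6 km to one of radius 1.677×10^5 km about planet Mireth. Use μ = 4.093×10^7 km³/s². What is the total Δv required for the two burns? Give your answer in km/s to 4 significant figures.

The Hohmann ellipse has a_t = (r₁ + r₂)/2 = 6.5535×10^5 km.
At r₁ the circular-orbit speed is v₁ = √(μ/r₁) = 5.984 km/s.
On the transfer ellipse at r₁, vis-viva equation gives v_a = √[μ(2/r₁ − 1/a_t)] = 3.027 km/s.
First burn Δv₁ = |v_a − v₁| = 2.957 km/s.
Circular speed at r₂: v₂ = √(μ/r₂) = 15.623 km/s.
Transfer-orbit speed at r₂: v_p = √[μ(2/r₂ − 1/a_t)] = 20.632 km/s.
Second burn Δv₂ = |v₂ − v_p| = 5.009 km/s.
Δv = Δv₁ + Δv₂ = 2.957 + 5.009 = 7.966 km/s.

Δv = 7.966 km/s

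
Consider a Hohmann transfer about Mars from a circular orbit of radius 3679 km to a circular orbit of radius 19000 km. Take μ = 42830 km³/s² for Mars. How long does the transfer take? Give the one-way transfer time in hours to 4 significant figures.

Transfer-ellipse semi-major axis a_t = (r₁ + r₂)/2 = (3679 + 19000)/2 = 11339.5 km.
By Kepler's third law the transfer-orbit period is T = 2π√(a_t³/μ), so t = T/2 = 18330 s.
Converting: 18330 s ÷ 3600 s/hour = 5.092 hours.

t = 5.092 hours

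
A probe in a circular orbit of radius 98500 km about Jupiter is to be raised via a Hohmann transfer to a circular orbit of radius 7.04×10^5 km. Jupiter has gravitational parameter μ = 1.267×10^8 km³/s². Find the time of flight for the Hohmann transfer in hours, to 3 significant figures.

t = 19.7 hours

Semi-major axis of the transfer orbit: a_t = (98500 + 7.040×10^5)/2 = 4.0125×10^5 km.
Half the transfer-orbit period gives t = π√(a_t³/μ) = 70940 s.
Converting: 70940 s ÷ 3600 s/hour = 19.7 hours.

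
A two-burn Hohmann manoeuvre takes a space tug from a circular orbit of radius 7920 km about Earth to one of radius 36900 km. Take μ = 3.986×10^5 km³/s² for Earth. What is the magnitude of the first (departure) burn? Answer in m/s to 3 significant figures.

Semi-major axis of the transfer orbit: a_t = (7920 + 36900)/2 = 22410 km.
Circular speed at r = 7920 km: v_c = √(μ/r) = 7.094 km/s.
Vis-viva on the transfer ellipse at r = 7920 km gives v_t = √[μ(2/r − 1/a_t)] = 9.103 km/s.
Δv₁ = |v_t − v_c| = |9.103 − 7.094| = 2.009 km/s.

Δv₁ = 2010 m/s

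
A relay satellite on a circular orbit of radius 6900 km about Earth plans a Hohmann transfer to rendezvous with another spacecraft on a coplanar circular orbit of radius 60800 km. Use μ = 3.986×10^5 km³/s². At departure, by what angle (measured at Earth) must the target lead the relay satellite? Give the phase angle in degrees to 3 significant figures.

φ = 105°

Transfer-ellipse semi-major axis a_t = (r₁ + r₂)/2 = (6900 + 60800)/2 = 33850 km.
The half-period of the transfer ellipse is t = π√(a_t³/μ) = 30990 s.
The target's mean motion on its circular orbit is ω₂ = √(μ/r₂³) = 4.211×10^-5 rad/s.
Angle swept by the target during transfer: ω₂·t = 1.305 rad = 74.77°.
Arrival is 180° from departure on the ellipse, so φ = 180° − 74.77° = 105°.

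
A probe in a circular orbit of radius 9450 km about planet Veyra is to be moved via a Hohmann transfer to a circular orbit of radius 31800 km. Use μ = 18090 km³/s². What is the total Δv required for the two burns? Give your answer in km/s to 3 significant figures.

Transfer-ellipse semi-major axis a_t = (r₁ + r₂)/2 = (9450 + 31800)/2 = 20625 km.
At r₁ the circular-orbit speed is v₁ = √(μ/r₁) = 1.3836 km/s.
Transfer-orbit speed at r₁ (v² = μ(2/r − 1/a)): v_p = √[μ(2/r₁ − 1/a_t)] = 1.7180 km/s.
First burn Δv₁ = |v_p − v₁| = 0.3344 km/s.
Circular speed at r₂: v₂ = √(μ/r₂) = 0.7542 km/s.
Transfer-orbit speed at r₂: v_a = √[μ(2/r₂ − 1/a_t)] = 0.5105 km/s.
Second burn Δv₂ = |v₂ − v_a| = 0.2437 km/s.
Total Δv = Δv₁ + Δv₂ = 0.5781 km/s.

Δv = 0.578 km/s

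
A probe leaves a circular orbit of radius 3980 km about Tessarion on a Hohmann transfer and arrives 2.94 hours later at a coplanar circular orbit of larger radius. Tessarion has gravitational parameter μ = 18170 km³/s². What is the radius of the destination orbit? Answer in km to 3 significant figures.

Transfer time t = 2.94 hours = 10584 s, and t = π√(a_t³/μ).
So a_t = (μ t²/π²)^(1/3) = (18170 × (10584)² / π²)^(1/3) = 5908.2 km.
Since a_t = (r₁ + r₂)/2, r₂ = 2a_t − r₁ = 2×5908.2 − 3980 = 7836.4 km.

r₂ = 7840 km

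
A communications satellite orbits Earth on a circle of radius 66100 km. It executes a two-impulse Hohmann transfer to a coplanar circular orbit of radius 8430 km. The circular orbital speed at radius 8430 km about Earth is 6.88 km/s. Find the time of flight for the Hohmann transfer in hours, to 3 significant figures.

t = 9.94 hours

From the circular-orbit relation v² = μ/r at r = 8430 km: μ = v²r = (6.88)² × 8430 = 3.99029×10^5 km³/s².
The Hohmann ellipse has a_t = (r₁ + r₂)/2 = 37265 km.
By Kepler's third law the transfer-orbit period is T = 2π√(a_t³/μ), so t = T/2 = 35780 s.
Converting: 35780 s ÷ 3600 s/hour = 9.94 hours.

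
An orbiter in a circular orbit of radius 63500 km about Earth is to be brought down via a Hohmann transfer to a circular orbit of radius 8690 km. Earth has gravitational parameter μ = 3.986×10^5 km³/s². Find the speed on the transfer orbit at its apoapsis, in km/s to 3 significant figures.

The Hohmann ellipse has a_t = (r₁ + r₂)/2 = 36095 km.
At apoapsis, r = 63500 km.
Vis-viva: v = √[μ(2/r − 1/a_t)] = √[3.986×10^5 × (2/63500 − 1/36095)] = 1.229 km/s.

v = 1.23 km/s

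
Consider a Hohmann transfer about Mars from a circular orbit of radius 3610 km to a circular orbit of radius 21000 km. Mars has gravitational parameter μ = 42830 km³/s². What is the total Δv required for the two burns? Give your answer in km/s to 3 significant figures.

Semi-major axis of the transfer orbit: a_t = (3610 + 21000)/2 = 12305 km.
Circular speed at r₁: v₁ = √(μ/r₁) = √(42830/3610) = 3.4445 km/s.
Transfer-orbit speed at r₁ (vis-viva equation): v_p = √[μ(2/r₁ − 1/a_t)] = 4.4998 km/s.
First burn Δv₁ = |v_p − v₁| = 1.055 km/s.
At r₂, v₂ = √(μ/r₂) = 1.4281 km/s.
Transfer-orbit speed at r₂: v_a = √[μ(2/r₂ − 1/a_t)] = 0.77353 km/s.
Second burn Δv₂ = |v₂ − v_a| = 0.6546 km/s.
Total Δv = Δv₁ + Δv₂ = 1.710 km/s.

Δv = 1.71 km/s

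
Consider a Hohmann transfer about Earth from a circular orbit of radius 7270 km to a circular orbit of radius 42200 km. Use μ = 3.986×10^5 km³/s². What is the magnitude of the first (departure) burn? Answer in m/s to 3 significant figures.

Transfer-ellipse semi-major axis a_t = (r₁ + r₂)/2 = (7270 + 42200)/2 = 24735 km.
Circular speed at r = 7270 km: v_c = √(μ/r) = 7.405 km/s.
Vis-viva on the transfer ellipse at r = 7270 km gives v_t = √[μ(2/r − 1/a_t)] = 9.672 km/s.
Δv₁ = |v_t − v_c| = |9.672 − 7.405| = 2.267 km/s.

Δv₁ = 2270 m/s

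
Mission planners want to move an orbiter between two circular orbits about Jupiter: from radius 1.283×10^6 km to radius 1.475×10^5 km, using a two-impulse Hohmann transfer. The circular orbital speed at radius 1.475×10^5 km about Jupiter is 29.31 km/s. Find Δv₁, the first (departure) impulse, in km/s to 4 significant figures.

From the circular-orbit relation v² = μ/r at r = 1.475×10^5 km: μ = v²r = (29.31)² × 1.475×10^5 = 1.26714×10^8 km³/s².
The Hohmann ellipse has a_t = (r₁ + r₂)/2 = 7.1525×10^5 km.
Circular speed at r = 1.283×10^6 km: v_c = √(μ/r) = 9.938 km/s.
Transfer-orbit speed at the same r (vis-viva, a = a_t): v_t = √[μ(2/r − 1/a_t)] = 4.513 km/s.
Δv₁ = |v_t − v_c| = |4.513 − 9.938| = 5.425 km/s.

Δv₁ = 5.425 km/s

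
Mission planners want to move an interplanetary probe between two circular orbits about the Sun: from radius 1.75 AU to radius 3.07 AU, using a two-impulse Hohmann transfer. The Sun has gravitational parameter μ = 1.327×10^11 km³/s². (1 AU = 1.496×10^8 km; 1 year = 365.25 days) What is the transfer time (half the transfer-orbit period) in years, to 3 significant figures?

t = 1.87 years

In km: r₁ = 1.75 × 1.496×10^8 = 2.618×10^8 km; r₂ = 3.07 × 1.496×10^8 = 4.59272×10^8 km.
Transfer-ellipse semi-major axis a_t = (r₁ + r₂)/2 = (2.618×10^8 + 4.59272×10^8)/2 = 3.60536×10^8 km.
Transfer time t = π√(a_t³/μ) = π√((3.60536×10^8)³ / 1.327×10^11) = 5.904×10^7 s.
Converting: 5.904×10^7 s ÷ 3.15576×10^7 s/year (365.25 × 86400) = 1.87 years.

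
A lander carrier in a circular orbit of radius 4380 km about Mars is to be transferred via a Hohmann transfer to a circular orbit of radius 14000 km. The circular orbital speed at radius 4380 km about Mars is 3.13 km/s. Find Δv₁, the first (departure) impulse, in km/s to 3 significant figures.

Δv₁ = 0.733 km/s

From the circular-orbit relation v² = μ/r at r = 4380 km: μ = v²r = (3.13)² × 4380 = 42910.4 km³/s².
Semi-major axis of the transfer orbit: a_t = (4380 + 14000)/2 = 9190 km.
Circular speed at r = 4380 km: v_c = √(μ/r) = 3.1300 km/s.
Transfer-orbit speed at the same r (vis-viva, a = a_t): v_t = √[μ(2/r − 1/a_t)] = 3.8632 km/s.
Δv₁ = |v_t − v_c| = |3.8632 − 3.1300| = 0.7332 km/s.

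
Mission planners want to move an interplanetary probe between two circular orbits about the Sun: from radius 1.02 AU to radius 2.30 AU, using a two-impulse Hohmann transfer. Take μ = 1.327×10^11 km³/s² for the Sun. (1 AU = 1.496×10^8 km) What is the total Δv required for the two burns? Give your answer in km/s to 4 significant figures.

Δv = 9.467 km/s

In km: r₁ = 1.02 × 1.496×10^8 = 1.52592×10^8 km; r₂ = 2.30 × 1.496×10^8 = 3.4408×10^8 km.
The Hohmann ellipse has a_t = (r₁ + r₂)/2 = 2.48336×10^8 km.
At r₁ the circular-orbit speed is v₁ = √(μ/r₁) = 29.48965 km/s.
Transfer-orbit speed at r₁ (vis-viva equation): v_p = √[μ(2/r₁ − 1/a_t)] = 34.71199 km/s.
First burn Δv₁ = |v_p − v₁| = 5.2223 km/s.
At r₂, v₂ = √(μ/r₂) = 19.6384 km/s.
Transfer-orbit speed at r₂: v_a = √[μ(2/r₂ − 1/a_t)] = 15.3940 km/s.
Second burn Δv₂ = |v₂ − v_a| = 4.2444 km/s.
Total Δv = Δv₁ + Δv₂ = 9.467 km/s.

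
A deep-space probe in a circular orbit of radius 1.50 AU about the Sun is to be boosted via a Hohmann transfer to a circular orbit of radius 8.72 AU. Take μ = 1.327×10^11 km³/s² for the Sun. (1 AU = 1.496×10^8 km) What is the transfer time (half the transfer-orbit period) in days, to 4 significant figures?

In km: r₁ = 1.50 × 1.496×10^8 = 2.244×10^8 km; r₂ = 8.72 × 1.496×10^8 = 1.304512×10^9 km.
Semi-major axis of the transfer orbit: a_t = (2.244×10^8 + 1.304512×10^9)/2 = 7.64456×10^8 km.
By Kepler's third law the transfer-orbit period is T = 2π√(a_t³/μ), so t = T/2 = 1.823×10^8 s.
Converting: 1.823×10^8 s ÷ 86400 s/day = 2110 days.

t = 2110 days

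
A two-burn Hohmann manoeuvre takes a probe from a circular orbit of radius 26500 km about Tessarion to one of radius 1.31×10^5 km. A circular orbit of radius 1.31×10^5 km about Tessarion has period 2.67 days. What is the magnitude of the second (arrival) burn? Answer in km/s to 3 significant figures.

From Kepler's third law T² = 4π²r³/μ at r = 1.31×10^5 km, T = 2.67 days = 2.67 × 86400 s = 2.30688×10^5 s: μ = 4π²r³/T² = 1.66772×10^6 km³/s².
The Hohmann ellipse has a_t = (r₁ + r₂)/2 = 78750 km.
On the circular orbit at r = 1.310×10^5 km, v_c = √(μ/r) = 3.568 km/s.
Vis-viva on the transfer ellipse at r = 1.310×10^5 km gives v_t = √[μ(2/r − 1/a_t)] = 2.070 km/s.
Δv₂ = |v_t − v_c| = |2.070 − 3.568| = 1.498 km/s.

Δv₂ = 1.50 km/s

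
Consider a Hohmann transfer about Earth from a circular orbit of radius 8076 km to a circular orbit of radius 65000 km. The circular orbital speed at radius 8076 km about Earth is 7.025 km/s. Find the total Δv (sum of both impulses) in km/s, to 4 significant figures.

Δv = 3.657 km/s

From the circular-orbit relation v² = μ/r at r = 8076 km: μ = v²r = (7.025)² × 8076 = 3.98556×10^5 km³/s².
Semi-major axis of the transfer orbit: a_t = (8076 + 65000)/2 = 36538 km.
At r₁ the circular-orbit speed is v₁ = √(μ/r₁) = 7.025 km/s.
Transfer-orbit speed at r₁ (vis-viva): v_p = √[μ(2/r₁ − 1/a_t)] = 9.370 km/s.
First burn Δv₁ = |v_p − v₁| = 2.345 km/s.
Circular speed at r₂: v₂ = √(μ/r₂) = 2.476 km/s.
Transfer-orbit speed at r₂: v_a = √[μ(2/r₂ − 1/a_t)] = 1.164 km/s.
Second burn Δv₂ = |v₂ − v_a| = 1.312 km/s.
Total Δv = Δv₁ + Δv₂ = 3.657 km/s.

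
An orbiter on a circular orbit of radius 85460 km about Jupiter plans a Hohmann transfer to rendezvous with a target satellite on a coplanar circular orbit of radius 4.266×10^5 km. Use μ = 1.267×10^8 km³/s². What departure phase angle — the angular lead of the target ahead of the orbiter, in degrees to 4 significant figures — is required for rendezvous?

φ = 96.31°

Transfer-ellipse semi-major axis a_t = (r₁ + r₂)/2 = (85460 + 4.266×10^5)/2 = 2.5603×10^5 km.
The half-period of the transfer ellipse is t = π√(a_t³/μ) = 36157 s.
Target angular speed ω₂ = √(μ/r₂³) = 4.0398×10^-5 rad/s.
Angle swept by the target during transfer: ω₂·t = 1.4607 rad = 83.69°.
Arrival is 180° from departure on the ellipse, so φ = 180° − 83.69° = 96.31°.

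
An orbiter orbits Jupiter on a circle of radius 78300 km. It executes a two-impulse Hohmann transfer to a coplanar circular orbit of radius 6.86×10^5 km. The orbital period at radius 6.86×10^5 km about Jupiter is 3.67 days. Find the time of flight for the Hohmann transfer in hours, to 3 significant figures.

From Kepler's third law T² = 4π²r³/μ at r = 6.86×10^5 km, T = 3.67 days = 3.67 × 86400 s = 3.17088×10^5 s: μ = 4π²r³/T² = 1.26757×10^8 km³/s².
The Hohmann ellipse has a_t = (r₁ + r₂)/2 = 3.8215×10^5 km.
By Kepler's third law the transfer-orbit period is T = 2π√(a_t³/μ), so t = T/2 = 65920 s.
Converting: 65920 s ÷ 3600 s/hour = 18.3 hours.

t = 18.3 hours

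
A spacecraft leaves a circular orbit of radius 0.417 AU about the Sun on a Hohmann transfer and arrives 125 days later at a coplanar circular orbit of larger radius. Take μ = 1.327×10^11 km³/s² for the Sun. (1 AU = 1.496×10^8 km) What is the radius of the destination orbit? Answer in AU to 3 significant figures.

In km: r₁ = 0.417 × 1.496×10^8 = 6.23832×10^7 km.
Transfer time t = 125 days = 1.080×10^7 s, and t = π√(a_t³/μ).
So a_t = (μ t²/π²)^(1/3) = (1.327×10^11 × (1.080×10^7)² / π²)^(1/3) = 1.1618×10^8 km.
Since a_t = (r₁ + r₂)/2, r₂ = 2a_t − r₁ = 2×1.1618×10^8 − 6.23832×10^7 = 1.699768×10^8 km.
In AU: r₂ = 1.699768×10^8 / 1.496×10^8 = 1.14 AU.

r₂ = 1.14 AU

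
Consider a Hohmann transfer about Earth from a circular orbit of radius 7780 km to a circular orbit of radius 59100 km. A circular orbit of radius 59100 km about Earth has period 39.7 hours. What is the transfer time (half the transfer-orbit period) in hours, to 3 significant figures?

t = 8.45 hours

From Kepler's third law T² = 4π²r³/μ at r = 59100 km, T = 39.7 hours = 39.7 × 3600 s = 1.4292×10^5 s: μ = 4π²r³/T² = 3.98966×10^5 km³/s².
The Hohmann ellipse has a_t = (r₁ + r₂)/2 = 33440 km.
By Kepler's third law the transfer-orbit period is T = 2π√(a_t³/μ), so t = T/2 = 30410 s.
Converting: 30410 s ÷ 3600 s/hour = 8.45 hours.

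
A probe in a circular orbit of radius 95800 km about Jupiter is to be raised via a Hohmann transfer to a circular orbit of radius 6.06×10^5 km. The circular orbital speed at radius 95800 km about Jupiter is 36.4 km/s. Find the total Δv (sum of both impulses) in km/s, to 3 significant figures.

Δv = 18.3 km/s

From the circular-orbit relation v² = μ/r at r = 95800 km: μ = v²r = (36.4)² × 95800 = 1.26931×10^8 km³/s².
Semi-major axis of the transfer orbit: a_t = (95800 + 6.060×10^5)/2 = 3.509×10^5 km.
Circular speed at r₁: v₁ = √(μ/r₁) = √(1.26931×10^8/95800) = 36.40 km/s.
Transfer-orbit speed at r₁ (vis-viva equation): v_p = √[μ(2/r₁ − 1/a_t)] = 47.84 km/s.
First burn Δv₁ = |v_p − v₁| = 11.44 km/s.
At r₂, v₂ = √(μ/r₂) = 14.473 km/s.
Transfer-orbit speed at r₂: v_a = √[μ(2/r₂ − 1/a_t)] = 7.5620 km/s.
Second burn Δv₂ = |v₂ − v_a| = 6.911 km/s.
Δv = Δv₁ + Δv₂ = 11.44 + 6.911 = 18.35 km/s.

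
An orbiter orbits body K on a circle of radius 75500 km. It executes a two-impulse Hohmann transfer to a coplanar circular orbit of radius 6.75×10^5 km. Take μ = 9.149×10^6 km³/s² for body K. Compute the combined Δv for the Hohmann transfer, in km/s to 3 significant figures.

Δv = 5.79 km/s

Semi-major axis of the transfer orbit: a_t = (75500 + 6.750×10^5)/2 = 3.7525×10^5 km.
Circular speed at r₁: v₁ = √(μ/r₁) = √(9.149×10^6/75500) = 11.008 km/s.
Transfer-orbit speed at r₁ (vis-viva): v_p = √[μ(2/r₁ − 1/a_t)] = 14.764 km/s.
First burn Δv₁ = |v_p − v₁| = 3.756 km/s.
Circular speed at r₂: v₂ = √(μ/r₂) = 3.6816 km/s.
Transfer-orbit speed at r₂: v_a = √[μ(2/r₂ − 1/a_t)] = 1.6514 km/s.
Second burn Δv₂ = |v₂ − v_a| = 2.030 km/s.
Δv = Δv₁ + Δv₂ = 3.756 + 2.030 = 5.786 km/s.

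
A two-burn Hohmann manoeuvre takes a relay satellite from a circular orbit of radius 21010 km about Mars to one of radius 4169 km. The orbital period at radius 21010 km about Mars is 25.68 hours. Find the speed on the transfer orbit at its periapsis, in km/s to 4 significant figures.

v = 4.141 km/s

From Kepler's third law T² = 4π²r³/μ at r = 21010 km, T = 25.68 hours = 25.68 × 3600 s = 92448 s: μ = 4π²r³/T² = 42839.3 km³/s².
Semi-major axis of the transfer orbit: a_t = (21010 + 4169)/2 = 12589.5 km.
At periapsis, r = 4169 km.
Vis-viva: v = √[μ(2/r − 1/a_t)] = √[42839.3 × (2/4169 − 1/12589.5)] = 4.141 km/s.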